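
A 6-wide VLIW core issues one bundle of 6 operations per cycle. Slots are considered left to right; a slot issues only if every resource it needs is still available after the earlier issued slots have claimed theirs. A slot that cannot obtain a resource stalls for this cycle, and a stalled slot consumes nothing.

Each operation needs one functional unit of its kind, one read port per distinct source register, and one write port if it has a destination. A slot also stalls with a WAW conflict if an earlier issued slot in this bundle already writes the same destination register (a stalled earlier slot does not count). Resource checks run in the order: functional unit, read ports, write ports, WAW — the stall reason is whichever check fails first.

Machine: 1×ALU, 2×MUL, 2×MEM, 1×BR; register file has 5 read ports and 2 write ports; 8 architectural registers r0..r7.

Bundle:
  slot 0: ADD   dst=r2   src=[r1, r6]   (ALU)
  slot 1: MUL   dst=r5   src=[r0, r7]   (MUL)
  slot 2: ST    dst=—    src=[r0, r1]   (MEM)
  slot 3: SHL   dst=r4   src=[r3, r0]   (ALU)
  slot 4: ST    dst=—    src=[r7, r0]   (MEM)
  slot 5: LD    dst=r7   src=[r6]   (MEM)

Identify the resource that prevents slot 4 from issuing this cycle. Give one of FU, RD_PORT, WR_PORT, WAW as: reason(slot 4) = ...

reason(slot 4) = RD_PORT

#0 ALU src=r1,r6 dispatched  <A:0 Mu:2 Ld:2 B:1 rd:3 wr:1>
#1 MUL src=r0,r7 dispatched  <A:0 Mu:1 Ld:2 B:1 rd:1 wr:0>
#2 MEM src=r0,r1 held:RD_PORT  <A:0 Mu:1 Ld:2 B:1 rd:1 wr:0>
#3 ALU src=r3,r0 held:FU  <A:0 Mu:1 Ld:2 B:1 rd:1 wr:0>
#4 MEM src=r7,r0 held:RD_PORT  <A:0 Mu:1 Ld:2 B:1 rd:1 wr:0>
#5 MEM src=r6 held:WR_PORT  <A:0 Mu:1 Ld:2 B:1 rd:1 wr:0>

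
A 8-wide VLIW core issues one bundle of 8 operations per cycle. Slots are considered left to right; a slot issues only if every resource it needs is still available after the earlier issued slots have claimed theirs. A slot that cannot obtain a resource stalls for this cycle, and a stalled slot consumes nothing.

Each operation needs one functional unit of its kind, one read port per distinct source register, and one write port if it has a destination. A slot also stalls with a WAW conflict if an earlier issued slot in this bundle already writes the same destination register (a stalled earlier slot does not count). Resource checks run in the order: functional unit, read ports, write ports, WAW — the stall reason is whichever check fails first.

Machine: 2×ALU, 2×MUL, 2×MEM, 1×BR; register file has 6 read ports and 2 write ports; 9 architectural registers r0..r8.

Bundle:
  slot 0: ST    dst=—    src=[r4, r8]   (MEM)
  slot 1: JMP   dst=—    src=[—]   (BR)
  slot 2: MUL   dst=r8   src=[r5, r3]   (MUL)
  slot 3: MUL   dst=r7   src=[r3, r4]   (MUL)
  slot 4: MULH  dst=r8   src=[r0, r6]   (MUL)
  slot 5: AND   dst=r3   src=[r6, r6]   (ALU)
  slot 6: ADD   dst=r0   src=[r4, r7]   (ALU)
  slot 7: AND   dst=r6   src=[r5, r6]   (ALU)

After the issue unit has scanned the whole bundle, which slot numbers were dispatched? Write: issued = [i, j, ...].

  0. MEM ⇒ go  {2A/2Mu/1Ld/1B | 4r 2w}
  1. BR ⇒ go  {2A/2Mu/1Ld/0B | 4r 2w}
  2. MUL→r8 ⇒ go  {2A/1Mu/1Ld/0B | 2r 1w}
  3. MUL→r7 ⇒ go  {2A/0Mu/1Ld/0B | 0r 0w}
  4. MUL→r8 ⇒ no(FU)  {2A/0Mu/1Ld/0B | 0r 0w}
  5. ALU→r3 ⇒ no(RD_PORT)  {2A/0Mu/1Ld/0B | 0r 0w}
  6. ALU→r0 ⇒ no(RD_PORT)  {2A/0Mu/1Ld/0B | 0r 0w}
  7. ALU→r6 ⇒ no(RD_PORT)  {2A/0Mu/1Ld/0B | 0r 0w}

issued = [0, 1, 2, 3]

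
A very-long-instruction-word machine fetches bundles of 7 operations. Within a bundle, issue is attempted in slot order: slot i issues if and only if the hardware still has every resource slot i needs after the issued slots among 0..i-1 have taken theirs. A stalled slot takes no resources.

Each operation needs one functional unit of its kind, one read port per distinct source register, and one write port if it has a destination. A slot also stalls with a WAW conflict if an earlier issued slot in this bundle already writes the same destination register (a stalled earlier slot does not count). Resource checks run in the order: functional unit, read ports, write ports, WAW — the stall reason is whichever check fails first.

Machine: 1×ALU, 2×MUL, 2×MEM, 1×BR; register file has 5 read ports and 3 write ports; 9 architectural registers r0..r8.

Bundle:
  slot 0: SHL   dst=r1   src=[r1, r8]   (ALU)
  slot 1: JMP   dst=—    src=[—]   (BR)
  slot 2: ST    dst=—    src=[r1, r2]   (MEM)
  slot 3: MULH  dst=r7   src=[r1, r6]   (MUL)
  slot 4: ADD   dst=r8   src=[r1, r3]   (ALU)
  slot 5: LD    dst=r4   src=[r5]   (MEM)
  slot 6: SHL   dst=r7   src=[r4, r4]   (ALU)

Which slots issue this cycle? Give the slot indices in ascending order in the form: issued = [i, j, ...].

issued = [0, 1, 2, 5]

slot 0 (ALU): ISSUE — free A0,Mu2,Ld2,B1 rp3 wp2
slot 1 (BR): ISSUE — free A0,Mu2,Ld2,B0 rp3 wp2
slot 2 (MEM): ISSUE — free A0,Mu2,Ld1,B0 rp1 wp2
slot 3 (MUL): stall RD_PORT — free A0,Mu2,Ld1,B0 rp1 wp2
slot 4 (ALU): stall FU — free A0,Mu2,Ld1,B0 rp1 wp2
slot 5 (MEM): ISSUE — free A0,Mu2,Ld0,B0 rp0 wp1
slot 6 (ALU): stall FU — free A0,Mu2,Ld0,B0 rp0 wp1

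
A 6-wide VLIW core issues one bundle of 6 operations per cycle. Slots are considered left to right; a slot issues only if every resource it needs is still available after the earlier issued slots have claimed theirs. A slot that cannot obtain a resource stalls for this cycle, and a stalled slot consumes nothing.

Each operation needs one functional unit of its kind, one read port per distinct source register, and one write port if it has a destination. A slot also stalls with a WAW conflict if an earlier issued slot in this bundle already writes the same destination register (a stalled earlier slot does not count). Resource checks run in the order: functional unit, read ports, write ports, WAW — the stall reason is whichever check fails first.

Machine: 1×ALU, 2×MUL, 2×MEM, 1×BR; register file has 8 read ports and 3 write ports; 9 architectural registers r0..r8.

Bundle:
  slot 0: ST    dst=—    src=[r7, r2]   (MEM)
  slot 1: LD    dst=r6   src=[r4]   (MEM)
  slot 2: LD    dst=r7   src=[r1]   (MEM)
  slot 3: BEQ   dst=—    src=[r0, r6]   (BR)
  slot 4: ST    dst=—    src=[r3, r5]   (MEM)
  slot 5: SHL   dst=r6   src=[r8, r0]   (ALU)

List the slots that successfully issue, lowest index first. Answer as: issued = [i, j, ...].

#0 MEM src=r7,r2 dispatched  <A:1 Mu:2 Ld:1 B:1 rd:6 wr:3>
#1 MEM src=r4 dispatched  <A:1 Mu:2 Ld:0 B:1 rd:5 wr:2>
#2 MEM src=r1 held:FU  <A:1 Mu:2 Ld:0 B:1 rd:5 wr:2>
#3 BR src=r0,r6 dispatched  <A:1 Mu:2 Ld:0 B:0 rd:3 wr:2>
#4 MEM src=r3,r5 held:FU  <A:1 Mu:2 Ld:0 B:0 rd:3 wr:2>
#5 ALU src=r8,r0 held:WAW  <A:1 Mu:2 Ld:0 B:0 rd:3 wr:2>

issued = [0, 1, 3]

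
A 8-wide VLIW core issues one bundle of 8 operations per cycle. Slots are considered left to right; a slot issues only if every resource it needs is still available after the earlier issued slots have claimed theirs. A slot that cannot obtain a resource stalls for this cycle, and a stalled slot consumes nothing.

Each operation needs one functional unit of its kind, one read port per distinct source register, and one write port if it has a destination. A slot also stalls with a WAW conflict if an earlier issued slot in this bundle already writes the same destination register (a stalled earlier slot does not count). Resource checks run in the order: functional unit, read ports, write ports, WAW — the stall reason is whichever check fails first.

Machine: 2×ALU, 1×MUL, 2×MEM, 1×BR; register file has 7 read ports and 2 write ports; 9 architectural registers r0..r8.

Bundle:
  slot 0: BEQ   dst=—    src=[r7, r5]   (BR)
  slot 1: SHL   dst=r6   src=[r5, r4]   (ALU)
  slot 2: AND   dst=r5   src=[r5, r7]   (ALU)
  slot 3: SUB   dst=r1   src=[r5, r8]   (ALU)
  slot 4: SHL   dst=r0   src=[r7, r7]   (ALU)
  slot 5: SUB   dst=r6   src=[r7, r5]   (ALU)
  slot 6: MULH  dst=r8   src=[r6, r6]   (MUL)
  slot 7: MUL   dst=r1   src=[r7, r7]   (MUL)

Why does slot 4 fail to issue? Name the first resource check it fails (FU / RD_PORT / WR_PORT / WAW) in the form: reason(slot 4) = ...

reason(slot 4) = FU

(0) want 1×BR +2rd +0wr — yes → AL2|MU1|ME2|BR0|rd5|wr2
(1) want 1×ALU +2rd +1wr — yes → AL1|MU1|ME2|BR0|rd3|wr1
(2) want 1×ALU +2rd +1wr — yes → AL0|MU1|ME2|BR0|rd1|wr0
(3) want 1×ALU +2rd +1wr — FU → AL0|MU1|ME2|BR0|rd1|wr0
(4) want 1×ALU +1rd +1wr — FU → AL0|MU1|ME2|BR0|rd1|wr0
(5) want 1×ALU +2rd +1wr — FU → AL0|MU1|ME2|BR0|rd1|wr0
(6) want 1×MUL +1rd +1wr — WR_PORT → AL0|MU1|ME2|BR0|rd1|wr0
(7) want 1×MUL +1rd +1wr — WR_PORT → AL0|MU1|ME2|BR0|rd1|wr0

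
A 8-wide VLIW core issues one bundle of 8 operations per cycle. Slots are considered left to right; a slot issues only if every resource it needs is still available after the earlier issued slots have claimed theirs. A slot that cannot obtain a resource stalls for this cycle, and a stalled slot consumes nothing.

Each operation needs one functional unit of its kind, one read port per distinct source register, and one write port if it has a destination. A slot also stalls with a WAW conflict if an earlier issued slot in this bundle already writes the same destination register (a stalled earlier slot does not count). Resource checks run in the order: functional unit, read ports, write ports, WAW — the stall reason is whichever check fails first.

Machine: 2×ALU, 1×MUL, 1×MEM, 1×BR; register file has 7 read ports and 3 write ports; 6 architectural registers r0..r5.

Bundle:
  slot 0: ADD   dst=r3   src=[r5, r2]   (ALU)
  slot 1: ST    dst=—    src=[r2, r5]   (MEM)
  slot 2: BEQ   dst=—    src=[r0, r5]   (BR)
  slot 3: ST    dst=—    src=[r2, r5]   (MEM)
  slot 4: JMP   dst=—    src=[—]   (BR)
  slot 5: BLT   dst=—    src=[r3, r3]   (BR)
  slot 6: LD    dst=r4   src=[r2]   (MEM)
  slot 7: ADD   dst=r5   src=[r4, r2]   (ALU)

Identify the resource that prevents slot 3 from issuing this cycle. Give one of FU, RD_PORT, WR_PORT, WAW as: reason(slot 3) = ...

  0. ALU→r3 ⇒ go  {1A/1Mu/1Ld/1B | 5r 2w}
  1. MEM ⇒ go  {1A/1Mu/0Ld/1B | 3r 2w}
  2. BR ⇒ go  {1A/1Mu/0Ld/0B | 1r 2w}
  3. MEM ⇒ no(FU)  {1A/1Mu/0Ld/0B | 1r 2w}
  4. BR ⇒ no(FU)  {1A/1Mu/0Ld/0B | 1r 2w}
  5. BR ⇒ no(FU)  {1A/1Mu/0Ld/0B | 1r 2w}
  6. MEM→r4 ⇒ no(FU)  {1A/1Mu/0Ld/0B | 1r 2w}
  7. ALU→r5 ⇒ no(RD_PORT)  {1A/1Mu/0Ld/0B | 1r 2w}

reason(slot 3) = FU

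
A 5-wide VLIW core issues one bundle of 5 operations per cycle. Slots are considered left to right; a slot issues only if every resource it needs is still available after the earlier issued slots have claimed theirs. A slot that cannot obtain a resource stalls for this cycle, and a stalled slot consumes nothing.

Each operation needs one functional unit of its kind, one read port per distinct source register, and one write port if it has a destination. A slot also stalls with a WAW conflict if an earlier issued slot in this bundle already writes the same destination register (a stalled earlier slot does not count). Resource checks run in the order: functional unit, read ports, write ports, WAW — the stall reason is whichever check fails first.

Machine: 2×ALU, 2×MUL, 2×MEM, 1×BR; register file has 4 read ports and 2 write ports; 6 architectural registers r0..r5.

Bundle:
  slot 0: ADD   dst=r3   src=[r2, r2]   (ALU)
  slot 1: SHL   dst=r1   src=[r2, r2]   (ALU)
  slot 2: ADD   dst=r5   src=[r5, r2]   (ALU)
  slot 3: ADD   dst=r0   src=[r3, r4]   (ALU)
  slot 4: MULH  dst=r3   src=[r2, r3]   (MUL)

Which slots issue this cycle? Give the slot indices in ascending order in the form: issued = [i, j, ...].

  0. ALU→r3 ⇒ go  {1A/2Mu/2Ld/1B | 3r 1w}
  1. ALU→r1 ⇒ go  {0A/2Mu/2Ld/1B | 2r 0w}
  2. ALU→r5 ⇒ no(FU)  {0A/2Mu/2Ld/1B | 2r 0w}
  3. ALU→r0 ⇒ no(FU)  {0A/2Mu/2Ld/1B | 2r 0w}
  4. MUL→r3 ⇒ no(WR_PORT)  {0A/2Mu/2Ld/1B | 2r 0w}

issued = [0, 1]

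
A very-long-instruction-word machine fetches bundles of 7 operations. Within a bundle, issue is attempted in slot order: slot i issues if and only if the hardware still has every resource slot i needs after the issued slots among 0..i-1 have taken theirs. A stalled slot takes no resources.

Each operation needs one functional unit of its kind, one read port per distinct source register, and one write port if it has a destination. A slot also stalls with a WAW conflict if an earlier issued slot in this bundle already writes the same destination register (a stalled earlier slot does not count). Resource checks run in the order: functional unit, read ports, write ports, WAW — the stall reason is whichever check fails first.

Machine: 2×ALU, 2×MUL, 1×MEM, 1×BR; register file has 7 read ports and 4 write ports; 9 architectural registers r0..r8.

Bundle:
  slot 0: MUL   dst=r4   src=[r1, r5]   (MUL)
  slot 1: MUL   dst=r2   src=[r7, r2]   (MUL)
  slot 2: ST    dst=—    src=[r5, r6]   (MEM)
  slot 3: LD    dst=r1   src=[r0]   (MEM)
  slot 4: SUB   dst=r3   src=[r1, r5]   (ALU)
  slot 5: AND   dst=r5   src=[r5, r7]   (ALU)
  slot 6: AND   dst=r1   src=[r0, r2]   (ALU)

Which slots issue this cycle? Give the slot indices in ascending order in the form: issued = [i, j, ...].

[0] MUL needs rd=2 wr=1: ok; after: ALU=2 MUL=1 MEM=1 BR=1, R=5, W=3
[1] MUL needs rd=2 wr=1: ok; after: ALU=2 MUL=0 MEM=1 BR=1, R=3, W=2
[2] MEM needs rd=2 wr=0: ok; after: ALU=2 MUL=0 MEM=0 BR=1, R=1, W=2
[3] MEM needs rd=1 wr=1: FU; after: ALU=2 MUL=0 MEM=0 BR=1, R=1, W=2
[4] ALU needs rd=2 wr=1: RD_PORT; after: ALU=2 MUL=0 MEM=0 BR=1, R=1, W=2
[5] ALU needs rd=2 wr=1: RD_PORT; after: ALU=2 MUL=0 MEM=0 BR=1, R=1, W=2
[6] ALU needs rd=2 wr=1: RD_PORT; after: ALU=2 MUL=0 MEM=0 BR=1, R=1, W=2

issued = [0, 1, 2]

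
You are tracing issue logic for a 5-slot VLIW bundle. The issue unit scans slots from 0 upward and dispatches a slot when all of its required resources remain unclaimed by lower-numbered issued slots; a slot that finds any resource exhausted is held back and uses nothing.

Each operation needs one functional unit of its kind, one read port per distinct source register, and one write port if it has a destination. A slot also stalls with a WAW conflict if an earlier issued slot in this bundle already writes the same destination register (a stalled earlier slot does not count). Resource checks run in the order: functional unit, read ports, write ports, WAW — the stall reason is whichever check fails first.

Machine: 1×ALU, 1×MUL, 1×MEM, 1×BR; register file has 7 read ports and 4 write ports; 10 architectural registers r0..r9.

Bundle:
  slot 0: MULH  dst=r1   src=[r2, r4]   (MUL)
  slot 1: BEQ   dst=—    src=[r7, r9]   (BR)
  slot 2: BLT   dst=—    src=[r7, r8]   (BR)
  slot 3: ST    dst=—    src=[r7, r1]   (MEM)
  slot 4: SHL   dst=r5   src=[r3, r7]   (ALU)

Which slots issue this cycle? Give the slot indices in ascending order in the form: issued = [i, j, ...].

issued = [0, 1, 3]

slot 0 (MUL): ISSUE — free A1,Mu0,Ld1,B1 rp5 wp3
slot 1 (BR): ISSUE — free A1,Mu0,Ld1,B0 rp3 wp3
slot 2 (BR): stall FU — free A1,Mu0,Ld1,B0 rp3 wp3
slot 3 (MEM): ISSUE — free A1,Mu0,Ld0,B0 rp1 wp3
slot 4 (ALU): stall RD_PORT — free A1,Mu0,Ld0,B0 rp1 wp3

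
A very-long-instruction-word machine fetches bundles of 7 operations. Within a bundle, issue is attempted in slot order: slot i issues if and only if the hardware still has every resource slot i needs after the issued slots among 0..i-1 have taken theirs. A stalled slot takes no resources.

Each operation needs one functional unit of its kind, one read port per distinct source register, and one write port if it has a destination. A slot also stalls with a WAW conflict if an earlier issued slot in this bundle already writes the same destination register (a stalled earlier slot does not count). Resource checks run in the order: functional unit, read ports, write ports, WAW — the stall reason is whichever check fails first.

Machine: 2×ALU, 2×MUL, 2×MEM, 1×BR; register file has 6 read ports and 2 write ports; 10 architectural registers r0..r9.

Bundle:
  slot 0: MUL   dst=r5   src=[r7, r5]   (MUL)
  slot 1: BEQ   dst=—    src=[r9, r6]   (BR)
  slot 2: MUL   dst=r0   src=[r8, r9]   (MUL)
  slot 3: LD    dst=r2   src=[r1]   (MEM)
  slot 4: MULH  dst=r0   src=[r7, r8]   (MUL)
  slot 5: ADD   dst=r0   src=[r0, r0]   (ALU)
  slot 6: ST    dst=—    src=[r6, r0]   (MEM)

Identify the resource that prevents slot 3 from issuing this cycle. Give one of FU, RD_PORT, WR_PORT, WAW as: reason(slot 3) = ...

[0] MUL needs rd=2 wr=1: ok; after: ALU=2 MUL=1 MEM=2 BR=1, R=4, W=1
[1] BR needs rd=2 wr=0: ok; after: ALU=2 MUL=1 MEM=2 BR=0, R=2, W=1
[2] MUL needs rd=2 wr=1: ok; after: ALU=2 MUL=0 MEM=2 BR=0, R=0, W=0
[3] MEM needs rd=1 wr=1: RD_PORT; after: ALU=2 MUL=0 MEM=2 BR=0, R=0, W=0
[4] MUL needs rd=2 wr=1: FU; after: ALU=2 MUL=0 MEM=2 BR=0, R=0, W=0
[5] ALU needs rd=1 wr=1: RD_PORT; after: ALU=2 MUL=0 MEM=2 BR=0, R=0, W=0
[6] MEM needs rd=2 wr=0: RD_PORT; after: ALU=2 MUL=0 MEM=2 BR=0, R=0, W=0

reason(slot 3) = RD_PORT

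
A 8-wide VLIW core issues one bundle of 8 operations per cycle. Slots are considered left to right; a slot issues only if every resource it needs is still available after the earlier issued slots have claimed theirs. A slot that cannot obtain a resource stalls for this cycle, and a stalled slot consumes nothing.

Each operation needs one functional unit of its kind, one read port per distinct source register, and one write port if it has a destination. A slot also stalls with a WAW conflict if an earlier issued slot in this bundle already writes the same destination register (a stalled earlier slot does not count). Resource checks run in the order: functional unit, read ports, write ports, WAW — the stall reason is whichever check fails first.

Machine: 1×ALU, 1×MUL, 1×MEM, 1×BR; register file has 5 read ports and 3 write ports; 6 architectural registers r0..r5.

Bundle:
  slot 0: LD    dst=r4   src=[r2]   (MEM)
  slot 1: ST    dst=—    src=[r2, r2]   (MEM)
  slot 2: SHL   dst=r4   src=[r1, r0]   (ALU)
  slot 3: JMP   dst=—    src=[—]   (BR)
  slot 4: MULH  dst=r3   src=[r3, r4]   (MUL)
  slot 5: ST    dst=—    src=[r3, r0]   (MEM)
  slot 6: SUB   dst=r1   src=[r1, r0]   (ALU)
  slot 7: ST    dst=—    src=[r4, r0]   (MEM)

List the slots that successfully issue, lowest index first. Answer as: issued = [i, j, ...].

issued = [0, 3, 4, 6]

#0 MEM src=r2 dispatched  <A:1 Mu:1 Ld:0 B:1 rd:4 wr:2>
#1 MEM src=r2,r2 held:FU  <A:1 Mu:1 Ld:0 B:1 rd:4 wr:2>
#2 ALU src=r1,r0 held:WAW  <A:1 Mu:1 Ld:0 B:1 rd:4 wr:2>
#3 BR src=- dispatched  <A:1 Mu:1 Ld:0 B:0 rd:4 wr:2>
#4 MUL src=r3,r4 dispatched  <A:1 Mu:0 Ld:0 B:0 rd:2 wr:1>
#5 MEM src=r3,r0 held:FU  <A:1 Mu:0 Ld:0 B:0 rd:2 wr:1>
#6 ALU src=r1,r0 dispatched  <A:0 Mu:0 Ld:0 B:0 rd:0 wr:0>
#7 MEM src=r4,r0 held:FU  <A:0 Mu:0 Ld:0 B:0 rd:0 wr:0>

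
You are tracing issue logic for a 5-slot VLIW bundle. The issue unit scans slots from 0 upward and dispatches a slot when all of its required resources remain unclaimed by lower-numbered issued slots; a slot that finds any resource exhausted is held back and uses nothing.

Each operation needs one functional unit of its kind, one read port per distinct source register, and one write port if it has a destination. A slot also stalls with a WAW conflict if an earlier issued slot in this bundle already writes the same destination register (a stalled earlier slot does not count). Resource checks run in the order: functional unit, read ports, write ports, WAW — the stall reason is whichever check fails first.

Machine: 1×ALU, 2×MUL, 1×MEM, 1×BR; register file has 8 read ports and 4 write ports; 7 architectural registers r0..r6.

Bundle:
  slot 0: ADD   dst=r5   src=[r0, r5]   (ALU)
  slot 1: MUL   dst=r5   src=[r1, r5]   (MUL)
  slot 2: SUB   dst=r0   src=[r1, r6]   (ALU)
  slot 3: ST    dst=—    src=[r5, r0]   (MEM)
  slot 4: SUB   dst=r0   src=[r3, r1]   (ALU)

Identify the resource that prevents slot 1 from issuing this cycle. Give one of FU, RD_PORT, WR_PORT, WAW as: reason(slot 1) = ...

reason(slot 1) = WAW

slot 0 (ALU): ISSUE — free A0,Mu2,Ld1,B1 rp6 wp3
slot 1 (MUL): stall WAW — free A0,Mu2,Ld1,B1 rp6 wp3
slot 2 (ALU): stall FU — free A0,Mu2,Ld1,B1 rp6 wp3
slot 3 (MEM): ISSUE — free A0,Mu2,Ld0,B1 rp4 wp3
slot 4 (ALU): stall FU — free A0,Mu2,Ld0,B1 rp4 wp3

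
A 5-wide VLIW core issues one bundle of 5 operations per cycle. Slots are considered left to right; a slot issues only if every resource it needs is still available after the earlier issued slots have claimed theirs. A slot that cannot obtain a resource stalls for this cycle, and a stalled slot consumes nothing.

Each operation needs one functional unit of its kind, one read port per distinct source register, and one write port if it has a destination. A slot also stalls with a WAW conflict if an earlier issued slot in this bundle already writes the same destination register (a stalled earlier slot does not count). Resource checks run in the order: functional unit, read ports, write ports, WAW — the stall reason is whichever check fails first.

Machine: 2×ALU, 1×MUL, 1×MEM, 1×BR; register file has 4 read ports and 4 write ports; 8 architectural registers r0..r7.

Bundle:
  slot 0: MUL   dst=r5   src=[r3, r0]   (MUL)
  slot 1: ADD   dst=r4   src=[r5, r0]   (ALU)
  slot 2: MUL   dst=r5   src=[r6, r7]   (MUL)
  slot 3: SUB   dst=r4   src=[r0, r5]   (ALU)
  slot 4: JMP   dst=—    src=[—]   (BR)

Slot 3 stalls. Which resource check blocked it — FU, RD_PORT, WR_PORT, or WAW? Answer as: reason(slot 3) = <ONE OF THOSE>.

  0. MUL→r5 ⇒ go  {2A/0Mu/1Ld/1B | 2r 3w}
  1. ALU→r4 ⇒ go  {1A/0Mu/1Ld/1B | 0r 2w}
  2. MUL→r5 ⇒ no(FU)  {1A/0Mu/1Ld/1B | 0r 2w}
  3. ALU→r4 ⇒ no(RD_PORT)  {1A/0Mu/1Ld/1B | 0r 2w}
  4. BR ⇒ go  {1A/0Mu/1Ld/0B | 0r 2w}

reason(slot 3) = RD_PORT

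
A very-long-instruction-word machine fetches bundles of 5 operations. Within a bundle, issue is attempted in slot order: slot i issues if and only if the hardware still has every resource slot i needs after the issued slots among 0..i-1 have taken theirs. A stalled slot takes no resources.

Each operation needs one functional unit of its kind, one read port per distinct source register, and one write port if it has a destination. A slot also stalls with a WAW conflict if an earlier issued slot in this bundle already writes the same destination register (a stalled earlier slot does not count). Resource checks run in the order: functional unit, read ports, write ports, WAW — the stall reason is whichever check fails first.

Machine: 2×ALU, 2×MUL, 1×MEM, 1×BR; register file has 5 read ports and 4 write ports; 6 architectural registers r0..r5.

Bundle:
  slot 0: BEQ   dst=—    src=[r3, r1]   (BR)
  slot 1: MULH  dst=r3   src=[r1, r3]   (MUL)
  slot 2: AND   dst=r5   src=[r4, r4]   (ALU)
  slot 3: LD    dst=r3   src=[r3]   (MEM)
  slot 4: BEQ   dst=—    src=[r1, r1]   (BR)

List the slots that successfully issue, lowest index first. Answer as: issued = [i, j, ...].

issued = [0, 1, 2]

  0. BR ⇒ go  {2A/2Mu/1Ld/0B | 3r 4w}
  1. MUL→r3 ⇒ go  {2A/1Mu/1Ld/0B | 1r 3w}
  2. ALU→r5 ⇒ go  {1A/1Mu/1Ld/0B | 0r 2w}
  3. MEM→r3 ⇒ no(RD_PORT)  {1A/1Mu/1Ld/0B | 0r 2w}
  4. BR ⇒ no(FU)  {1A/1Mu/1Ld/0B | 0r 2w}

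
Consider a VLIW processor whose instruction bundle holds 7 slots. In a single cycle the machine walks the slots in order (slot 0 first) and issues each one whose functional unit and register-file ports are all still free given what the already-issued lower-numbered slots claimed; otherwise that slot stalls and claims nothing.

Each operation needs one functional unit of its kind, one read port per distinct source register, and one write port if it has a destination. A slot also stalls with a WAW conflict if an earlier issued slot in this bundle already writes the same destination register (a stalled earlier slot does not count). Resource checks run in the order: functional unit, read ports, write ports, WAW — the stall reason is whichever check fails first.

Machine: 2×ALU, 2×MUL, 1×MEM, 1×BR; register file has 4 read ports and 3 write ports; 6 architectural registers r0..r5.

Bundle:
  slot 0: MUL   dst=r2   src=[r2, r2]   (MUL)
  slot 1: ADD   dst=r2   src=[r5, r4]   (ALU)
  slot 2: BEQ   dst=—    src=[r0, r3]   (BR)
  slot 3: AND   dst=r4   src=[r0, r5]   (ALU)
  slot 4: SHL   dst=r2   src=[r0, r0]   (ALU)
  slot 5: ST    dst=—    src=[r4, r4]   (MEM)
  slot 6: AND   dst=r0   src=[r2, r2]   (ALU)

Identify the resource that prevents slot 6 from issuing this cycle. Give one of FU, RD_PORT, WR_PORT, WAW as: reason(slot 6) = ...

reason(slot 6) = RD_PORT

  0. MUL→r2 ⇒ go  {2A/1Mu/1Ld/1B | 3r 2w}
  1. ALU→r2 ⇒ no(WAW)  {2A/1Mu/1Ld/1B | 3r 2w}
  2. BR ⇒ go  {2A/1Mu/1Ld/0B | 1r 2w}
  3. ALU→r4 ⇒ no(RD_PORT)  {2A/1Mu/1Ld/0B | 1r 2w}
  4. ALU→r2 ⇒ no(WAW)  {2A/1Mu/1Ld/0B | 1r 2w}
  5. MEM ⇒ go  {2A/1Mu/0Ld/0B | 0r 2w}
  6. ALU→r0 ⇒ no(RD_PORT)  {2A/1Mu/0Ld/0B | 0r 2w}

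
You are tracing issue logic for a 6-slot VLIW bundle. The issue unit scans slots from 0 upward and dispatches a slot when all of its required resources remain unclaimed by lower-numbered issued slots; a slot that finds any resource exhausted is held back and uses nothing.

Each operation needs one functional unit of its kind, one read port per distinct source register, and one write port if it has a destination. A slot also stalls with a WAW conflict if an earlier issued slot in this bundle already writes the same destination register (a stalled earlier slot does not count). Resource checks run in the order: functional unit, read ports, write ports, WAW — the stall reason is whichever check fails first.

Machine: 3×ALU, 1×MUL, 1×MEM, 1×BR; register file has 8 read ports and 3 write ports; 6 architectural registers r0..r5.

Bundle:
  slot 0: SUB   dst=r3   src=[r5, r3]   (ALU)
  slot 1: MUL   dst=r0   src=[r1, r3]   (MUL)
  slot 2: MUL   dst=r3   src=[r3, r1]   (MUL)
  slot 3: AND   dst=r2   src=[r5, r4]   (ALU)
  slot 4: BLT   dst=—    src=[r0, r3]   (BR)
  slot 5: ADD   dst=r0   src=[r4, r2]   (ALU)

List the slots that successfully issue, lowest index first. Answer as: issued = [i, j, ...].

issued = [0, 1, 3, 4]

  0. ALU→r3 ⇒ go  {2A/1Mu/1Ld/1B | 6r 2w}
  1. MUL→r0 ⇒ go  {2A/0Mu/1Ld/1B | 4r 1w}
  2. MUL→r3 ⇒ no(FU)  {2A/0Mu/1Ld/1B | 4r 1w}
  3. ALU→r2 ⇒ go  {1A/0Mu/1Ld/1B | 2r 0w}
  4. BR ⇒ go  {1A/0Mu/1Ld/0B | 0r 0w}
  5. ALU→r0 ⇒ no(RD_PORT)  {1A/0Mu/1Ld/0B | 0r 0w}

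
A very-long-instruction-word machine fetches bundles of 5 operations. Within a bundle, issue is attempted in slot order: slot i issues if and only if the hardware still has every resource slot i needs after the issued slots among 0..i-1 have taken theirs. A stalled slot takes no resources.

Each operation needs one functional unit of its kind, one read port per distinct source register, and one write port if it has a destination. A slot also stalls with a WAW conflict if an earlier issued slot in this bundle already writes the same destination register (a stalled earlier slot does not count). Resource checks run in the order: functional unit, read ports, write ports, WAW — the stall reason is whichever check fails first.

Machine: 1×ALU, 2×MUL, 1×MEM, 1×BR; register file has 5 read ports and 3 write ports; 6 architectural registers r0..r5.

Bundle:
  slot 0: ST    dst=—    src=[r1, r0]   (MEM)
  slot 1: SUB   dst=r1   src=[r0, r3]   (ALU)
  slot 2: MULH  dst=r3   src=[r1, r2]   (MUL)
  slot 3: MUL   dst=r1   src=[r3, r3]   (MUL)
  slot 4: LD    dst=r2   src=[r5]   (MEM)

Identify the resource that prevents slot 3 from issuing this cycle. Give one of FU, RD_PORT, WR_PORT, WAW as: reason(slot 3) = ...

(0) want 1×MEM +2rd +0wr — yes → AL1|MU2|ME0|BR1|rd3|wr3
(1) want 1×ALU +2rd +1wr — yes → AL0|MU2|ME0|BR1|rd1|wr2
(2) want 1×MUL +2rd +1wr — RD_PORT → AL0|MU2|ME0|BR1|rd1|wr2
(3) want 1×MUL +1rd +1wr — WAW → AL0|MU2|ME0|BR1|rd1|wr2
(4) want 1×MEM +1rd +1wr — FU → AL0|MU2|ME0|BR1|rd1|wr2

reason(slot 3) = WAW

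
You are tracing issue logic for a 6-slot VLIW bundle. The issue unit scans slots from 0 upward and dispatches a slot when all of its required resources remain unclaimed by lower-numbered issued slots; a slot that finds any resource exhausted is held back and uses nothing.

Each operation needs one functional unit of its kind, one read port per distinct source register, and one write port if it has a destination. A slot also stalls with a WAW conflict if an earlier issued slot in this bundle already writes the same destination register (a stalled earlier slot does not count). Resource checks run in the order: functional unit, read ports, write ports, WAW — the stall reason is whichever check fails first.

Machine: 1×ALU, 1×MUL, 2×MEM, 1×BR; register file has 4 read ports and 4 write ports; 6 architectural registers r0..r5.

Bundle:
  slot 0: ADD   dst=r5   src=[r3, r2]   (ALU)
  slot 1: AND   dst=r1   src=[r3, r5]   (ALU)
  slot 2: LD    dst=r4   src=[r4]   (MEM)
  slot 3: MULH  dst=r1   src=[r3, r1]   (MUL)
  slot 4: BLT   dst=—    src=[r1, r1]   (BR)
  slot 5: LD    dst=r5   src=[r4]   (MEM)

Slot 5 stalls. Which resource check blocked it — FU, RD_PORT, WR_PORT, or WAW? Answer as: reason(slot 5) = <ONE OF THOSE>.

reason(slot 5) = RD_PORT

  0. ALU→r5 ⇒ go  {0A/1Mu/2Ld/1B | 2r 3w}
  1. ALU→r1 ⇒ no(FU)  {0A/1Mu/2Ld/1B | 2r 3w}
  2. MEM→r4 ⇒ go  {0A/1Mu/1Ld/1B | 1r 2w}
  3. MUL→r1 ⇒ no(RD_PORT)  {0A/1Mu/1Ld/1B | 1r 2w}
  4. BR ⇒ go  {0A/1Mu/1Ld/0B | 0r 2w}
  5. MEM→r5 ⇒ no(RD_PORT)  {0A/1Mu/1Ld/0B | 0r 2w}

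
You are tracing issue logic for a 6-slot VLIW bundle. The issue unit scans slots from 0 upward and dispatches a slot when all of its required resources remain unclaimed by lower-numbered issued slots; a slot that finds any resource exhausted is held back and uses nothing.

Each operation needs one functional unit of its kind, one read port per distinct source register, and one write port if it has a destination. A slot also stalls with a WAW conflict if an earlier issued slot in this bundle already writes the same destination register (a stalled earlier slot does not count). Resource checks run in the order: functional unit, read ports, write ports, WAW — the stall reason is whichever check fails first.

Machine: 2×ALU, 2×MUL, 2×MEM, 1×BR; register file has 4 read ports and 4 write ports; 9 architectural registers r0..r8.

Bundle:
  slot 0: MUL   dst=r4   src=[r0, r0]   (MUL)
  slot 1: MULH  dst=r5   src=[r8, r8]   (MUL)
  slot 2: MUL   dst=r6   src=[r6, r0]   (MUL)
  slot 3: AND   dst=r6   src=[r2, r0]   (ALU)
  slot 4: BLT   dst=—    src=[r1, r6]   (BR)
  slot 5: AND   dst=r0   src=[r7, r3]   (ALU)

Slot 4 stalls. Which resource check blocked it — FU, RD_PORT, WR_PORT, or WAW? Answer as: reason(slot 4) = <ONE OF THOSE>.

(0) want 1×MUL +1rd +1wr — yes → AL2|MU1|ME2|BR1|rd3|wr3
(1) want 1×MUL +1rd +1wr — yes → AL2|MU0|ME2|BR1|rd2|wr2
(2) want 1×MUL +2rd +1wr — FU → AL2|MU0|ME2|BR1|rd2|wr2
(3) want 1×ALU +2rd +1wr — yes → AL1|MU0|ME2|BR1|rd0|wr1
(4) want 1×BR +2rd +0wr — RD_PORT → AL1|MU0|ME2|BR1|rd0|wr1
(5) want 1×ALU +2rd +1wr — RD_PORT → AL1|MU0|ME2|BR1|rd0|wr1

reason(slot 4) = RD_PORT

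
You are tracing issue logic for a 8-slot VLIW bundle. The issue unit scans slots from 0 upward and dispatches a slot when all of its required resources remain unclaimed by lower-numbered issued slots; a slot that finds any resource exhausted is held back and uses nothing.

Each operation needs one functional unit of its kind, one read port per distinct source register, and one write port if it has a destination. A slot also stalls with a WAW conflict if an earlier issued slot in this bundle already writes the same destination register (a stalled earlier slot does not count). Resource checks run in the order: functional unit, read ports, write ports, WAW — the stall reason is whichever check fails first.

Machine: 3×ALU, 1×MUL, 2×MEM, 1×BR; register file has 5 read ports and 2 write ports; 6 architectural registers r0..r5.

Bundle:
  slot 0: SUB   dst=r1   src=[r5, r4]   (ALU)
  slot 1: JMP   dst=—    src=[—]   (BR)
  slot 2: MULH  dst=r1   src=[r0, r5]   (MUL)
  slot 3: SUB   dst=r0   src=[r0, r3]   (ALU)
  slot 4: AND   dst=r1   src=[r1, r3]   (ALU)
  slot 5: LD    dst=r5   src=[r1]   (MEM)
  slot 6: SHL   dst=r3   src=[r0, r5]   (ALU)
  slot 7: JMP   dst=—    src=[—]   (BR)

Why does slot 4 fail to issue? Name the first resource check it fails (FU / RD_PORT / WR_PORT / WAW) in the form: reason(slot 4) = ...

reason(slot 4) = RD_PORT

slot 0 (ALU): ISSUE — free A2,Mu1,Ld2,B1 rp3 wp1
slot 1 (BR): ISSUE — free A2,Mu1,Ld2,B0 rp3 wp1
slot 2 (MUL): stall WAW — free A2,Mu1,Ld2,B0 rp3 wp1
slot 3 (ALU): ISSUE — free A1,Mu1,Ld2,B0 rp1 wp0
slot 4 (ALU): stall RD_PORT — free A1,Mu1,Ld2,B0 rp1 wp0
slot 5 (MEM): stall WR_PORT — free A1,Mu1,Ld2,B0 rp1 wp0
slot 6 (ALU): stall RD_PORT — free A1,Mu1,Ld2,B0 rp1 wp0
slot 7 (BR): stall FU — free A1,Mu1,Ld2,B0 rp1 wp0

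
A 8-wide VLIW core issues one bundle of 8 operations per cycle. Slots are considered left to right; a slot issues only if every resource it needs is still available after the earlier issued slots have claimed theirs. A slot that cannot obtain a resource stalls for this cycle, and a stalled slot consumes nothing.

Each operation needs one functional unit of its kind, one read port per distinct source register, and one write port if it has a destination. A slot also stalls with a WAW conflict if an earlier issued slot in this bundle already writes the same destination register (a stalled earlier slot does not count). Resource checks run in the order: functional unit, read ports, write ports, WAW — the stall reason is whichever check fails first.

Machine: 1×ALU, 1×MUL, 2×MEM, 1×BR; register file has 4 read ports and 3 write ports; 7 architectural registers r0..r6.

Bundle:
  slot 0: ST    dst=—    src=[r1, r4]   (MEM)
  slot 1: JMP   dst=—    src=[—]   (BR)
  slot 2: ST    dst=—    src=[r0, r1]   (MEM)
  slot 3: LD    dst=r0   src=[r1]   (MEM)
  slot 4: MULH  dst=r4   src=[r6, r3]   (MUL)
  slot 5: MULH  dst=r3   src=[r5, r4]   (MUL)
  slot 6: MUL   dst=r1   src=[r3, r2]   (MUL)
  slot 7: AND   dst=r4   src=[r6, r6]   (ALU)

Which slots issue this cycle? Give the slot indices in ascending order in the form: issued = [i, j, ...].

(0) want 1×MEM +2rd +0wr — yes → AL1|MU1|ME1|BR1|rd2|wr3
(1) want 1×BR +0rd +0wr — yes → AL1|MU1|ME1|BR0|rd2|wr3
(2) want 1×MEM +2rd +0wr — yes → AL1|MU1|ME0|BR0|rd0|wr3
(3) want 1×MEM +1rd +1wr — FU → AL1|MU1|ME0|BR0|rd0|wr3
(4) want 1×MUL +2rd +1wr — RD_PORT → AL1|MU1|ME0|BR0|rd0|wr3
(5) want 1×MUL +2rd +1wr — RD_PORT → AL1|MU1|ME0|BR0|rd0|wr3
(6) want 1×MUL +2rd +1wr — RD_PORT → AL1|MU1|ME0|BR0|rd0|wr3
(7) want 1×ALU +1rd +1wr — RD_PORT → AL1|MU1|ME0|BR0|rd0|wr3

issued = [0, 1, 2]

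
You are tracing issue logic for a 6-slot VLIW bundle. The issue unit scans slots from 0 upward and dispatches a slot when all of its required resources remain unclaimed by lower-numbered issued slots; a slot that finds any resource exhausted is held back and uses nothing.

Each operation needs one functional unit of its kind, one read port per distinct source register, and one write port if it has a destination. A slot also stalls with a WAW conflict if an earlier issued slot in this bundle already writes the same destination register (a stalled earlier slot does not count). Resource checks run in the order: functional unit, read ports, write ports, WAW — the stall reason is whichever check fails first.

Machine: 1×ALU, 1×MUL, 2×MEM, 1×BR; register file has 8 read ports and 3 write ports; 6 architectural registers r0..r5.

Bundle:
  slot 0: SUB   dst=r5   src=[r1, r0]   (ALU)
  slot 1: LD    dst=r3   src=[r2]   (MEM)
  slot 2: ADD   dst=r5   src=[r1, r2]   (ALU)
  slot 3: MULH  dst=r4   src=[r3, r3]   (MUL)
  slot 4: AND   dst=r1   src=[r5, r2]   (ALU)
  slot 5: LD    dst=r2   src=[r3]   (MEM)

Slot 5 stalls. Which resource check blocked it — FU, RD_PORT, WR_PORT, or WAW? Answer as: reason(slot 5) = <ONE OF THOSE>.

[0] ALU needs rd=2 wr=1: ok; after: ALU=0 MUL=1 MEM=2 BR=1, R=6, W=2
[1] MEM needs rd=1 wr=1: ok; after: ALU=0 MUL=1 MEM=1 BR=1, R=5, W=1
[2] ALU needs rd=2 wr=1: FU; after: ALU=0 MUL=1 MEM=1 BR=1, R=5, W=1
[3] MUL needs rd=1 wr=1: ok; after: ALU=0 MUL=0 MEM=1 BR=1, R=4, W=0
[4] ALU needs rd=2 wr=1: FU; after: ALU=0 MUL=0 MEM=1 BR=1, R=4, W=0
[5] MEM needs rd=1 wr=1: WR_PORT; after: ALU=0 MUL=0 MEM=1 BR=1, R=4, W=0

reason(slot 5) = WR_PORT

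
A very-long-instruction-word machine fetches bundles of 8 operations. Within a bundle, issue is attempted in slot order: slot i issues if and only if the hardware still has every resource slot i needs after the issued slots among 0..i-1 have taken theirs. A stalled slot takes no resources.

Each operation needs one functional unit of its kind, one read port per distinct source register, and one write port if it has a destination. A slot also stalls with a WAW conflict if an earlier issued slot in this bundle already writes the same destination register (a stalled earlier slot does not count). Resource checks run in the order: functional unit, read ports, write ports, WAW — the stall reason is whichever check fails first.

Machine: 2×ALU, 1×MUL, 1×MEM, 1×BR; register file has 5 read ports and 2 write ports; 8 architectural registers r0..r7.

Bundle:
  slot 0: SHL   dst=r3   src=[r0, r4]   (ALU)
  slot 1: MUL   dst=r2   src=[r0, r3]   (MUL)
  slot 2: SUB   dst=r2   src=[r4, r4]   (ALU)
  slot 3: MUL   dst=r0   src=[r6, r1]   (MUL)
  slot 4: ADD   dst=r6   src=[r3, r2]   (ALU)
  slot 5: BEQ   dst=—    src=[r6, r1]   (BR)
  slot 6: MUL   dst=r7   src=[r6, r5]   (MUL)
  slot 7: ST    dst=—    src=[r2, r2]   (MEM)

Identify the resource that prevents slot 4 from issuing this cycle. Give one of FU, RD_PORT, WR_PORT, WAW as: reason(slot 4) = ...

[0] ALU needs rd=2 wr=1: ok; after: ALU=1 MUL=1 MEM=1 BR=1, R=3, W=1
[1] MUL needs rd=2 wr=1: ok; after: ALU=1 MUL=0 MEM=1 BR=1, R=1, W=0
[2] ALU needs rd=1 wr=1: WR_PORT; after: ALU=1 MUL=0 MEM=1 BR=1, R=1, W=0
[3] MUL needs rd=2 wr=1: FU; after: ALU=1 MUL=0 MEM=1 BR=1, R=1, W=0
[4] ALU needs rd=2 wr=1: RD_PORT; after: ALU=1 MUL=0 MEM=1 BR=1, R=1, W=0
[5] BR needs rd=2 wr=0: RD_PORT; after: ALU=1 MUL=0 MEM=1 BR=1, R=1, W=0
[6] MUL needs rd=2 wr=1: FU; after: ALU=1 MUL=0 MEM=1 BR=1, R=1, W=0
[7] MEM needs rd=1 wr=0: ok; after: ALU=1 MUL=0 MEM=0 BR=1, R=0, W=0

reason(slot 4) = RD_PORT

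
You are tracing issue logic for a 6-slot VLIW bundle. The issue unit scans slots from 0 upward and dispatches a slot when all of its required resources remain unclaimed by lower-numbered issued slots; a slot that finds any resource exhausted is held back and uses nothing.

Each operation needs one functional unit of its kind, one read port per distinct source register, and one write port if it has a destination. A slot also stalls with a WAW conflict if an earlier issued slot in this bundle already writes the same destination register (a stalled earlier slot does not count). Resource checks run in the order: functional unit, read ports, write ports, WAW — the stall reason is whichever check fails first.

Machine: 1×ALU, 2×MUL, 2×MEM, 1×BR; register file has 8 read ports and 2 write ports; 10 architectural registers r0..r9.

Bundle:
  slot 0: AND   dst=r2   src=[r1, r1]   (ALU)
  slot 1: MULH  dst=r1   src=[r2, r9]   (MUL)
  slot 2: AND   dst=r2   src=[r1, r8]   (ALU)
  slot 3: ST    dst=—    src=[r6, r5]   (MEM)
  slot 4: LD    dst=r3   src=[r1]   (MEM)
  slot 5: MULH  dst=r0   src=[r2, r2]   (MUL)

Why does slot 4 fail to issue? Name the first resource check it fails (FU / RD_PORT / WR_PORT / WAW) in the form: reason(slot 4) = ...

reason(slot 4) = WR_PORT

  0. ALU→r2 ⇒ go  {0A/2Mu/2Ld/1B | 7r 1w}
  1. MUL→r1 ⇒ go  {0A/1Mu/2Ld/1B | 5r 0w}
  2. ALU→r2 ⇒ no(FU)  {0A/1Mu/2Ld/1B | 5r 0w}
  3. MEM ⇒ go  {0A/1Mu/1Ld/1B | 3r 0w}
  4. MEM→r3 ⇒ no(WR_PORT)  {0A/1Mu/1Ld/1B | 3r 0w}
  5. MUL→r0 ⇒ no(WR_PORT)  {0A/1Mu/1Ld/1B | 3r 0w}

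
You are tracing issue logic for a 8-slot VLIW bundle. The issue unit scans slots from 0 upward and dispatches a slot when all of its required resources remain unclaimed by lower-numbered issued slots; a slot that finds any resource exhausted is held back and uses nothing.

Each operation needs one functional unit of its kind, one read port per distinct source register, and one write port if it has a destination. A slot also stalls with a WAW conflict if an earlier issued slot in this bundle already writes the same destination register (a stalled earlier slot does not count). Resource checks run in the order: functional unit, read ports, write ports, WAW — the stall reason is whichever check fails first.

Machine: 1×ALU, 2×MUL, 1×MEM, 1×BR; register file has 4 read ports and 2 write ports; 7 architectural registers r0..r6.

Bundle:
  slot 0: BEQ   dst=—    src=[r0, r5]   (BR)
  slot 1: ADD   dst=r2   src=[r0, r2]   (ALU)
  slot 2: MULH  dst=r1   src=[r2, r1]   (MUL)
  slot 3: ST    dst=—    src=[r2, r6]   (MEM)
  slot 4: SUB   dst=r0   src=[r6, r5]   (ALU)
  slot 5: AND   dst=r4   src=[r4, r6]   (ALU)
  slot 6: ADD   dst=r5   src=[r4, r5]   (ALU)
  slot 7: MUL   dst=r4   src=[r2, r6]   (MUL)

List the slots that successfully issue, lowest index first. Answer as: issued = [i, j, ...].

issued = [0, 1]

slot 0 (BR): ISSUE — free A1,Mu2,Ld1,B0 rp2 wp2
slot 1 (ALU): ISSUE — free A0,Mu2,Ld1,B0 rp0 wp1
slot 2 (MUL): stall RD_PORT — free A0,Mu2,Ld1,B0 rp0 wp1
slot 3 (MEM): stall RD_PORT — free A0,Mu2,Ld1,B0 rp0 wp1
slot 4 (ALU): stall FU — free A0,Mu2,Ld1,B0 rp0 wp1
slot 5 (ALU): stall FU — free A0,Mu2,Ld1,B0 rp0 wp1
slot 6 (ALU): stall FU — free A0,Mu2,Ld1,B0 rp0 wp1
slot 7 (MUL): stall RD_PORT — free A0,Mu2,Ld1,B0 rp0 wp1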